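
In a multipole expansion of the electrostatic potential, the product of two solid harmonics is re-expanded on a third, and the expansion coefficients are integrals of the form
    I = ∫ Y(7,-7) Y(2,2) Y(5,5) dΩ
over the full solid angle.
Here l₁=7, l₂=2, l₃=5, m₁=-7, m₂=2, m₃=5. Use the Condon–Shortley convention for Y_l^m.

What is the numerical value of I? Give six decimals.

-0.358536

m-sum 0 ✓  L=14 even ✓  5≤5≤9 ✓
Π(2lᵢ+1) = 15×5×11 = 825
triangle coeff Δ(7,2,5) = 1/15015
Σ_t [2,2]: t=2:+1/57600 = 1/57600
(3j)²=21/715 [(7 2 5; 0 0 0)], sign=-1
Σ_t [4,4]: t=4:+1/87091200 = 1/87091200
(3j)²=1/15 [(7 2 5; -7 2 5)], sign=+1
⇒ 4πI² = 21/13
I = (-1)√(21/13/(4π)) = -0.35853622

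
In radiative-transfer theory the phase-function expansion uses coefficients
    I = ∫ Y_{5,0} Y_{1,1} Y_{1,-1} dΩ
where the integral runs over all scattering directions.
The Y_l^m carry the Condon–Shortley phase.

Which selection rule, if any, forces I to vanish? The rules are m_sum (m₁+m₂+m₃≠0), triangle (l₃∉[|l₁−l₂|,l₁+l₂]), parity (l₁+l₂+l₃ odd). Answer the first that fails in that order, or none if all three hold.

triangle

Σmᵢ = 0  ✓
l₃∈[|l₁−l₂|,l₁+l₂]=[4,6], have l₃=1  ✗
Σlᵢ = 7 ⇒ odd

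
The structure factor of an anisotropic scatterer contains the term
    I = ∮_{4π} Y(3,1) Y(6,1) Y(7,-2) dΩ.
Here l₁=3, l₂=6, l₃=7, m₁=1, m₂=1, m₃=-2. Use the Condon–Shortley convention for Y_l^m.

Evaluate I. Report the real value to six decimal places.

Rules hold: Σm=0, L=16 even, 3≤7≤9.
N = 7·13·15 = 1365
Δ = 2!·4!·10!/17! = 1/2042040
Racah Σ t=0..2: t=0:+1/207360 t=1:−1/57600 t=2:+1/207360 = -1/129600
⇒ 3j(3 6 7; 0 0 0)² = 168/12155, sgn +1
Racah Σ t=0..2: t=0:+1/241920 t=1:−1/103680 t=2:+1/691200 = -59/14515200
⇒ 3j(3 6 7; 1 1 -2)² = 3481/340340, sgn +1
4πI² = N·(3j₀)²·(3jₘ)² = 438606/2272985
I = +1·√(0.192965/4π) = 0.12391791

0.123918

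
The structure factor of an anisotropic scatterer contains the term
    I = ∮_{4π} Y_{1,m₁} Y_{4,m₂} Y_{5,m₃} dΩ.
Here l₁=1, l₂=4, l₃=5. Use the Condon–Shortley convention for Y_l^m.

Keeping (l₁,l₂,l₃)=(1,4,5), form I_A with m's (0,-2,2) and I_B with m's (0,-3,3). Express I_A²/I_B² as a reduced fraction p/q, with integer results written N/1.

21/16

Same 1,4,5: normalisation and zero-m 3j drop out of the ratio.
A: Δ: 0! 2! 8! / 11! → 1/495; sum: t=0:+1/1440 = 1/1440; 3j²(1 4 5; 0 -2 2) = Δ·Π!·Σ² = 7/165  (sign -1)
B: Δ: 0! 2! 8! / 11! → 1/495; sum: t=0:+1/5040 = 1/5040; 3j²(1 4 5; 0 -3 3) = Δ·Π!·Σ² = 16/495  (sign +1)
I_A²/I_B² = (7/165)/(16/495) = 21/16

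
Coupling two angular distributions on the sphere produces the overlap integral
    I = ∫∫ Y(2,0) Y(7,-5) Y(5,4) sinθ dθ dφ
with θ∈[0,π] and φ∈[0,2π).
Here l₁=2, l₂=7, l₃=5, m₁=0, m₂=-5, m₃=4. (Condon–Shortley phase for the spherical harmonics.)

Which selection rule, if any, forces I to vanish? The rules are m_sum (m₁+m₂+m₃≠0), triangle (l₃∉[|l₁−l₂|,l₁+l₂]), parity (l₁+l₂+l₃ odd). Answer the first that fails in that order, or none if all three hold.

m_sum

azimuthal sum: 0 − 5 + 4 = -1  ✗
5 ≤ 5 ≤ 9 (triangle on l)
L = 2 + 7 + 5 = 14 (even)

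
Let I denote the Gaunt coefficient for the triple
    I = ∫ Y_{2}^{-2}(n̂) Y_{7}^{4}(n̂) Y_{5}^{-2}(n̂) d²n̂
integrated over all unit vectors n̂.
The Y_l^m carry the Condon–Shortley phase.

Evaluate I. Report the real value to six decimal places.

m-sum 0 ✓  L=14 even ✓  5≤5≤9 ✓
Π(2lᵢ+1) = 5×15×11 = 825
triangle coeff Δ(2,7,5) = 1/15015
Σ_t [2,2]: t=2:+1/57600 = 1/57600
(3j)²=21/715 [(2 7 5; 0 0 0)], sign=-1
Σ_t [4,4]: t=4:+1/725760 = 1/725760
(3j)²=2/91 [(2 7 5; -2 4 -2)], sign=-1
⇒ 4πI² = 90/169
I = (+1)√(90/169/(4π)) = 0.20586047

0.205860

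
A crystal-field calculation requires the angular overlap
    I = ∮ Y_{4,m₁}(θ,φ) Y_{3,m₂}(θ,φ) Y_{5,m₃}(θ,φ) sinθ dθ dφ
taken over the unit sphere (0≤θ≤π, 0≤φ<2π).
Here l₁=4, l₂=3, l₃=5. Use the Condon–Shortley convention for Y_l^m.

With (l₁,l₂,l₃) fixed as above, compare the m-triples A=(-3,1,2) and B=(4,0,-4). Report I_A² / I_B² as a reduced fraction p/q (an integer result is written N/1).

Shared (l₁,l₂,l₃)=(4,3,5): N and (l;000)² cancel in I_A²/I_B².
A: Δ = 2!·6!·4!/13! = 1/180180; Racah Σ t=1..2: t=1:−1/4320 t=2:+1/960 = 7/8640; ⇒ 3j(4 3 5; -3 1 2)² = 343/12870, sgn -1
B: Δ = 2!·6!·4!/13! = 1/180180; Racah Σ t=0..0: t=0:+1/8640 = 1/8640; ⇒ 3j(4 3 5; 4 0 -4)² = 28/715, sgn -1
I_A²/I_B² = (343/12870)/(28/715) = 49/72

49/72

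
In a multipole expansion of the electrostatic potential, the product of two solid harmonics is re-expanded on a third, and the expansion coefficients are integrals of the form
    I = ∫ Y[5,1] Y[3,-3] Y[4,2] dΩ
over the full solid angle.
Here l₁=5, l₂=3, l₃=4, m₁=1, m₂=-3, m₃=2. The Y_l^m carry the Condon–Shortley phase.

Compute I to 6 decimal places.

m-sum 0 ✓  L=12 even ✓  2≤4≤8 ✓
Π(2lᵢ+1) = 11×7×9 = 693
triangle coeff Δ(5,3,4) = 1/180180
Σ_t [1,3]: t=1:−1/576 t=2:+1/144 t=3:−1/576 = 1/288
(3j)²=20/1001 [(5 3 4; 0 0 0)], sign=+1
Σ_t [0,0]: t=0:+1/2304 = 1/2304
(3j)²=75/4004 [(5 3 4; 1 -3 2)], sign=+1
⇒ 4πI² = 3375/13013
I = (+1)√(3375/13013/(4π)) = 0.14366244

0.143662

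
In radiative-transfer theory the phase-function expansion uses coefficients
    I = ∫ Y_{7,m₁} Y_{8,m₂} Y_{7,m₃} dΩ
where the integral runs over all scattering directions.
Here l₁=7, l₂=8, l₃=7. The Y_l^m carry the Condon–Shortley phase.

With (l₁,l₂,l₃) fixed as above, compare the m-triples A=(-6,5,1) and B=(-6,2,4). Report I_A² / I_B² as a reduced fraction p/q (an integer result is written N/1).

104/375

Shared (l₁,l₂,l₃)=(7,8,7): N and (l;000)² cancel in I_A²/I_B².
A: Δ = 8!·6!·8!/23! = 1/22086194130; Racah Σ t=7..8: t=7:−1/5225472000 t=8:+1/3483648000 = 1/10450944000; ⇒ 3j(7 8 7; -6 5 1)² = 104/37145, sgn +1
B: Δ = 8!·6!·8!/23! = 1/22086194130; Racah Σ t=7..8: t=7:−1/2612736000 t=8:+1/6967296000 = -1/4180377600; ⇒ 3j(7 8 7; -6 2 4)² = 75/7429, sgn +1
I_A²/I_B² = (104/37145)/(75/7429) = 104/375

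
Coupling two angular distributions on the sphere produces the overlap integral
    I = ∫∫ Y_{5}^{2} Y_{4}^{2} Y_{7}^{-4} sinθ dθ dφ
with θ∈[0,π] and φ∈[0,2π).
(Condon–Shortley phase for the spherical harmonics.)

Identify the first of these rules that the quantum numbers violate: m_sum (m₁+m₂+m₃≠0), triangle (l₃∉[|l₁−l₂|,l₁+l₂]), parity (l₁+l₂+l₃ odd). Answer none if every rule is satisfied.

m₁+m₂+m₃ = 2 + 2 − 4 = 0  ✓
triangle: |5−4|=1 ≤ l₃=7 ≤ 5+4=9  ✓
parity: l₁+l₂+l₃ = 16 is even  ✓

none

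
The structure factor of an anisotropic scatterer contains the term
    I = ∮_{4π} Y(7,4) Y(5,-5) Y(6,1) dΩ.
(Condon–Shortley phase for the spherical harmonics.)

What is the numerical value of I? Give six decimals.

Rules hold: Σm=0, L=18 even, 2≤6≤12.
N = 15·11·13 = 2145
Δ = 6!·8!·4!/19! = 1/174594420
Racah Σ t=1..5: t=1:−1/4147200 t=2:+1/207360 t=3:−1/82944 t=4:+1/207360 t=5:−1/4147200 = -1/345600
⇒ 3j(7 5 6; 0 0 0)² = 420/46189, sgn -1
Racah Σ t=0..0: t=0:+1/12441600 = 1/12441600
⇒ 3j(7 5 6; 4 -5 1)² = 245/12597, sgn -1
4πI² = N·(3j₀)²·(3jₘ)² = 514500/1356277
I = +1·√(0.379347/4π) = 0.17374550

0.173745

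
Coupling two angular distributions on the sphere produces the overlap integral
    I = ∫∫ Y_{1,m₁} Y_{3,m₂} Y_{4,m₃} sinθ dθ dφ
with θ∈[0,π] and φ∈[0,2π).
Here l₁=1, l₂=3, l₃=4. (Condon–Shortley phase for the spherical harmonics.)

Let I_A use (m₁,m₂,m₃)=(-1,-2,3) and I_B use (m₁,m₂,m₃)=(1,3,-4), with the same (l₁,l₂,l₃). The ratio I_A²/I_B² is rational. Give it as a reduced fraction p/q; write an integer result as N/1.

l's match ⇒ only the (l;m) 3-j factors differ between A and B.
A: triangle coeff Δ(1,3,4) = 1/252; Σ_t [0,0]: t=0:+1/240 = 1/240; (3j)²=1/12 [(1 3 4; -1 -2 3)], sign=-1
B: triangle coeff Δ(1,3,4) = 1/252; Σ_t [0,0]: t=0:+1/1440 = 1/1440; (3j)²=1/9 [(1 3 4; 1 3 -4)], sign=+1
I_A²/I_B² = (1/12)/(1/9) = 3/4

3/4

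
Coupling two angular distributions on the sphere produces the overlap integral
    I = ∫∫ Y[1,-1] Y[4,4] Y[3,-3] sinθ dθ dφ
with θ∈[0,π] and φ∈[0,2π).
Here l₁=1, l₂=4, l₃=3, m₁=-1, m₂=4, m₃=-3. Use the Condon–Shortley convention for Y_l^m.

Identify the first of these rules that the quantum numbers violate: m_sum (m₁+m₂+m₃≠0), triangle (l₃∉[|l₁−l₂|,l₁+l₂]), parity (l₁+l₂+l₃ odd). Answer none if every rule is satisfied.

m₁+m₂+m₃ = -1 + 4 − 3 = 0  ✓
triangle: |1−4|=3 ≤ l₃=3 ≤ 1+4=5  ✓
parity: l₁+l₂+l₃ = 8 is even  ✓

none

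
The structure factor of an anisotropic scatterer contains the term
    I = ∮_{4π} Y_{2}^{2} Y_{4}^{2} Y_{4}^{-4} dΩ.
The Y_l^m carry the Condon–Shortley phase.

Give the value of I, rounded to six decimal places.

m-sum 0 ✓  L=10 even ✓  2≤4≤6 ✓
Π(2lᵢ+1) = 5×9×9 = 405
triangle coeff Δ(2,4,4) = 1/13860
Σ_t [0,2]: t=0:+1/192 t=1:−1/36 t=2:+1/192 = -5/288
(3j)²=20/693 [(2 4 4; 0 0 0)], sign=-1
Σ_t [0,0]: t=0:+1/2880 = 1/2880
(3j)²=2/165 [(2 4 4; 2 2 -4)], sign=+1
⇒ 4πI² = 120/847
I = (-1)√(120/847/(4π)) = -0.10618031

-0.106180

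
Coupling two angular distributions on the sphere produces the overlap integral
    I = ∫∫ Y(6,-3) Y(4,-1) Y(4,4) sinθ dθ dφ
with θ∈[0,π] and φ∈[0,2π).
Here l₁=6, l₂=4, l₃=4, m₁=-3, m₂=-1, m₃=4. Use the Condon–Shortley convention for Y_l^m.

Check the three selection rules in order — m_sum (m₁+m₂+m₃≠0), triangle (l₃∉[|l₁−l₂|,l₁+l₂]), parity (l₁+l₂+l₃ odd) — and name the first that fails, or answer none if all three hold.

Σmᵢ = 0  ✓
l₃∈[|l₁−l₂|,l₁+l₂]=[2,10], have l₃=4  ✓
Σlᵢ = 14 ⇒ even  ✓

none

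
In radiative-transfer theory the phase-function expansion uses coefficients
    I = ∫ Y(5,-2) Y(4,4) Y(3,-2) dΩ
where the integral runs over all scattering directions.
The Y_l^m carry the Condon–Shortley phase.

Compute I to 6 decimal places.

m-sum 0 ✓  L=12 even ✓  1≤3≤9 ✓
Π(2lᵢ+1) = 11×9×7 = 693
triangle coeff Δ(5,4,3) = 1/180180
Σ_t [2,4]: t=2:+1/576 t=3:−1/144 t=4:+1/576 = -1/288
(3j)²=20/1001 [(5 4 3; 0 0 0)], sign=+1
Σ_t [6,6]: t=6:+1/8640 = 1/8640
(3j)²=14/1287 [(5 4 3; -2 4 -2)], sign=-1
⇒ 4πI² = 280/1859
I = (-1)√(280/1859/(4π)) = -0.10947990

-0.109480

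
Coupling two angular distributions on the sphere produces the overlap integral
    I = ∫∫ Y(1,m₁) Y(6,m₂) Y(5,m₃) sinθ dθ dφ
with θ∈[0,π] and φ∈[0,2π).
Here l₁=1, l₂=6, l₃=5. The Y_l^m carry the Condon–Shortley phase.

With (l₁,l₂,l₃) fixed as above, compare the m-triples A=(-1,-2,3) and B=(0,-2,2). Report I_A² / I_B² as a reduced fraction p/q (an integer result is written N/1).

3/16

Same 1,6,5: normalisation and zero-m 3j drop out of the ratio.
A: Δ: 2! 0! 10! / 13! → 1/858; sum: t=2:+1/161280 = 1/161280; 3j²(1 6 5; -1 -2 3) = Δ·Π!·Σ² = 1/143  (sign +1)
B: Δ: 2! 0! 10! / 13! → 1/858; sum: t=1:−1/30240 = -1/30240; 3j²(1 6 5; 0 -2 2) = Δ·Π!·Σ² = 16/429  (sign +1)
I_A²/I_B² = (1/143)/(16/429) = 3/16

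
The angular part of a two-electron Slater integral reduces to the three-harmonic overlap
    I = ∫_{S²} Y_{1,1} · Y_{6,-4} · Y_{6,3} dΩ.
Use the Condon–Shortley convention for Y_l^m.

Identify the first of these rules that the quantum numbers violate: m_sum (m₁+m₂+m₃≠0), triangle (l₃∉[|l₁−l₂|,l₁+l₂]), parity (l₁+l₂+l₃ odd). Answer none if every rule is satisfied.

m₁+m₂+m₃ = 1 − 4 + 3 = 0  ✓
triangle: |1−6|=5 ≤ l₃=6 ≤ 1+6=7  ✓
parity: l₁+l₂+l₃ = 13 is odd  ✗

parity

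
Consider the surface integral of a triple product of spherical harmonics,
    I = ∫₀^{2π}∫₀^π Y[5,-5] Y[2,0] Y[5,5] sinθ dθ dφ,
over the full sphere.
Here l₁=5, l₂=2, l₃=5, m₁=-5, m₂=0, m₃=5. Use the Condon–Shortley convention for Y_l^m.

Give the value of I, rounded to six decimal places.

0.242609

Rules hold: Σm=0, L=12 even, 3≤5≤7.
N = 11·5·11 = 605
Δ = 2!·8!·2!/13! = 1/38610
Racah Σ t=0..2: t=0:+1/2880 t=1:−1/576 t=2:+1/2880 = -1/960
⇒ 3j(5 2 5; 0 0 0)² = 10/429, sgn +1
Racah Σ t=2..2: t=2:+1/161280 = 1/161280
⇒ 3j(5 2 5; -5 0 5)² = 15/286, sgn +1
4πI² = N·(3j₀)²·(3jₘ)² = 125/169
I = +1·√(0.739645/4π) = 0.24260890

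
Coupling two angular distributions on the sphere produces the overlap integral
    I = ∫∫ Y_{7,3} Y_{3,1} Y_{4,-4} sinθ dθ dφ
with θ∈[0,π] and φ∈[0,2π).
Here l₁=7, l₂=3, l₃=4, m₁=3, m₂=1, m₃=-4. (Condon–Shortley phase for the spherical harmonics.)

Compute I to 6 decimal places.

-0.045200

Checks pass: Σm=0; 14 even; l₃=4∈[4,10].
(2·7+1)(2·3+1)(2·4+1) = 945
Δ: 6! 8! 0! / 15! → 1/45045
sum: t=3:−1/20736 = -1/20736
3j²(7 3 4; 0 0 0) = Δ·Π!·Σ² = 35/1287  (sign -1)
sum: t=4:+1/1935360 = 1/1935360
3j²(7 3 4; 3 1 -4) = Δ·Π!·Σ² = 1/1001  (sign +1)
combine: 4πI² = 945·35/1287·1/1001 = 525/20449
take √, sign -1: I = -0.04520003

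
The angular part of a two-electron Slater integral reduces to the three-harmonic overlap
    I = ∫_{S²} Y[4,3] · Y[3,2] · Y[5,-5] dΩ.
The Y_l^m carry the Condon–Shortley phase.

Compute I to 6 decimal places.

Checks pass: Σm=0; 12 even; l₃=5∈[1,7].
(2·4+1)(2·3+1)(2·5+1) = 693
Δ: 2! 6! 4! / 13! → 1/180180
sum: t=0:+1/576 t=1:−1/144 t=2:+1/576 = -1/288
3j²(4 3 5; 0 0 0) = Δ·Π!·Σ² = 20/1001  (sign +1)
sum: t=1:−1/17280 = -1/17280
3j²(4 3 5; 3 2 -5) = Δ·Π!·Σ² = 35/858  (sign -1)
combine: 4πI² = 693·20/1001·35/858 = 1050/1859
take √, sign -1: I = -0.21200691

-0.212007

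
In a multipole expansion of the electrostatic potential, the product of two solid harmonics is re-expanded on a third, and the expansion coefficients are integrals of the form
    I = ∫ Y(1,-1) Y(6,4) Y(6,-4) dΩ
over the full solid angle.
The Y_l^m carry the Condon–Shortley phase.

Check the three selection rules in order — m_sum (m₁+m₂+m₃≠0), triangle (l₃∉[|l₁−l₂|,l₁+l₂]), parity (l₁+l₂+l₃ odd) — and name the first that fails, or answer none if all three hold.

m₁+m₂+m₃ = -1 + 4 − 4 = -1  ✗
triangle: |1−6|=5 ≤ l₃=6 ≤ 1+6=7
parity: l₁+l₂+l₃ = 13 is odd

m_sum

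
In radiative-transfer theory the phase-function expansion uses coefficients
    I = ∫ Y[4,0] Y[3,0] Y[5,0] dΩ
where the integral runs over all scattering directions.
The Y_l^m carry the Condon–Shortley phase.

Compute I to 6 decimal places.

Rules hold: Σm=0, L=12 even, 1≤5≤7.
N = 9·7·11 = 693
Δ = 2!·6!·4!/13! = 1/180180
Racah Σ t=0..2: t=0:+1/576 t=1:−1/144 t=2:+1/576 = -1/288
⇒ 3j(4 3 5; 0 0 0)² = 20/1001, sgn +1
(m-triple is (0,0,0) — same symbol as above.)
4πI² = N·(3j₀)²·(3jₘ)² = 3600/13013
I = +1·√(0.276646/4π) = 0.14837393

0.148374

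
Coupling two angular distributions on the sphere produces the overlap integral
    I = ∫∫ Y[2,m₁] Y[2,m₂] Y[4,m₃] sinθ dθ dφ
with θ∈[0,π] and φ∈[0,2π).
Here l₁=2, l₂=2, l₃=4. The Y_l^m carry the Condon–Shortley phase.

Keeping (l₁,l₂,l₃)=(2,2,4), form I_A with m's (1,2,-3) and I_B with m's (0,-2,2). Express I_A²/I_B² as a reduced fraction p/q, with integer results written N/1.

Shared (l₁,l₂,l₃)=(2,2,4): N and (l;000)² cancel in I_A²/I_B².
A: Δ = 0!·4!·4!/9! = 1/630; Racah Σ t=0..0: t=0:+1/144 = 1/144; ⇒ 3j(2 2 4; 1 2 -3)² = 1/18, sgn -1
B: Δ = 0!·4!·4!/9! = 1/630; Racah Σ t=0..0: t=0:+1/96 = 1/96; ⇒ 3j(2 2 4; 0 -2 2)² = 1/42, sgn +1
I_A²/I_B² = (1/18)/(1/42) = 7/3

7/3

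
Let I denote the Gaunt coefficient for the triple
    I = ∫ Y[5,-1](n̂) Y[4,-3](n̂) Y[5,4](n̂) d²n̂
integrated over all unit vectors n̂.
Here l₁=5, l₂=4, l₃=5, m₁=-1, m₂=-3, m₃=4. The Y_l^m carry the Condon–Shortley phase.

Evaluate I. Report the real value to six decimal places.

m-sum 0 ✓  L=14 even ✓  1≤5≤9 ✓
Π(2lᵢ+1) = 11×9×11 = 1089
triangle coeff Δ(5,4,5) = 1/3153150
Σ_t [0,4]: t=0:+1/69120 t=1:−1/1728 t=2:+1/576 t=3:−1/1728 t=4:+1/69120 = 7/11520
(3j)²=2/143 [(5 4 5; 0 0 0)], sign=-1
Σ_t [0,1]: t=0:+1/103680 t=1:−1/17280 = -1/20736
(3j)²=10/429 [(5 4 5; -1 -3 4)], sign=+1
⇒ 4πI² = 60/169
I = (-1)√(60/169/(4π)) = -0.16808437

-0.168084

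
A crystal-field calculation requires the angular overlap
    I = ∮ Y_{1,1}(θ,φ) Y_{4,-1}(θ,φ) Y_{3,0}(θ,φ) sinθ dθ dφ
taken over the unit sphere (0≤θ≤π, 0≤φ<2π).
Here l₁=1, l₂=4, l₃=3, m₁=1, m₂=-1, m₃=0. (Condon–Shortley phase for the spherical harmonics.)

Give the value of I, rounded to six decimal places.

m-sum 0 ✓  L=8 even ✓  3≤3≤5 ✓
Π(2lᵢ+1) = 3×9×7 = 189
triangle coeff Δ(1,4,3) = 1/252
Σ_t [1,1]: t=1:−1/36 = -1/36
(3j)²=4/63 [(1 4 3; 0 0 0)], sign=+1
Σ_t [0,0]: t=0:+1/72 = 1/72
(3j)²=5/126 [(1 4 3; 1 -1 0)], sign=-1
⇒ 4πI² = 10/21
I = (-1)√(10/21/(4π)) = -0.19466390

-0.194664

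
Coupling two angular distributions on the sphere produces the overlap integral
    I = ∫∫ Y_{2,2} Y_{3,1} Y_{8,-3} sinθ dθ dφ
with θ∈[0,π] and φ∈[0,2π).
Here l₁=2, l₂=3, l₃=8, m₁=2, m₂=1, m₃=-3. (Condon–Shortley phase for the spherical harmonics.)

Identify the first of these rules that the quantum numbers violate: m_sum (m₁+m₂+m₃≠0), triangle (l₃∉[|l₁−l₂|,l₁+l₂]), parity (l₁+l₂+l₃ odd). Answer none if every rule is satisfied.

triangle

azimuthal sum: 2 + 1 − 3 = 0  ✓
1 ≤ 8 ≤ 5 (triangle on l)  ✗
L = 2 + 3 + 8 = 13 (odd)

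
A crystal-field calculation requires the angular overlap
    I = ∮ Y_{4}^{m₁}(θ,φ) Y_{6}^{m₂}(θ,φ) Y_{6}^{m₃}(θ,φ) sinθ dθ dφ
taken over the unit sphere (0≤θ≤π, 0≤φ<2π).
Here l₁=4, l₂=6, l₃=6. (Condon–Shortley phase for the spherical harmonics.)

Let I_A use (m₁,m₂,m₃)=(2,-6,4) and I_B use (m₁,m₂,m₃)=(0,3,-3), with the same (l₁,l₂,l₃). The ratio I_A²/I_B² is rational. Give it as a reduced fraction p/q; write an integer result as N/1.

l's match ⇒ only the (l;m) 3-j factors differ between A and B.
A: triangle coeff Δ(4,6,6) = 1/15315300; Σ_t [0,0]: t=0:+1/3870720 = 1/3870720; (3j)²=135/6188 [(4 6 6; 2 -6 4)], sign=+1
B: triangle coeff Δ(4,6,6) = 1/15315300; Σ_t [1,4]: t=1:−1/1451520 t=2:+1/80640 t=3:−1/51840 t=4:+1/414720 = -1/193536; (3j)²=81/17017 [(4 6 6; 0 3 -3)], sign=+1
I_A²/I_B² = (135/6188)/(81/17017) = 55/12

55/12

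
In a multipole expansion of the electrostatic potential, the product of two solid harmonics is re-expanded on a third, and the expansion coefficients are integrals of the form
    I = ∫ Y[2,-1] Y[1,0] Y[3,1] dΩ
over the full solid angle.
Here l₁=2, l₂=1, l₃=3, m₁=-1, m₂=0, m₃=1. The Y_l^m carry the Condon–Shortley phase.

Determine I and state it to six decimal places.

m-sum 0 ✓  L=6 even ✓  1≤3≤3 ✓
Π(2lᵢ+1) = 5×3×7 = 105
triangle coeff Δ(2,1,3) = 1/105
Σ_t [0,0]: t=0:+1/4 = 1/4
(3j)²=3/35 [(2 1 3; 0 0 0)], sign=-1
Σ_t [0,0]: t=0:+1/6 = 1/6
(3j)²=8/105 [(2 1 3; -1 0 1)], sign=+1
⇒ 4πI² = 24/35
I = (-1)√(24/35/(4π)) = -0.23359668

-0.233597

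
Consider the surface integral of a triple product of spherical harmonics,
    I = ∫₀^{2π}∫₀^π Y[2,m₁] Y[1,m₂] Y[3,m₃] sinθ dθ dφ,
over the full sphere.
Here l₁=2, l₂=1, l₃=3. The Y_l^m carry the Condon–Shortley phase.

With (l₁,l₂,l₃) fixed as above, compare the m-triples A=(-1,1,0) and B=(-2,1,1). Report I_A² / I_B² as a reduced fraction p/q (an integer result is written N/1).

l's match ⇒ only the (l;m) 3-j factors differ between A and B.
A: triangle coeff Δ(2,1,3) = 1/105; Σ_t [0,0]: t=0:+1/12 = 1/12; (3j)²=1/35 [(2 1 3; -1 1 0)], sign=-1
B: triangle coeff Δ(2,1,3) = 1/105; Σ_t [0,0]: t=0:+1/48 = 1/48; (3j)²=1/105 [(2 1 3; -2 1 1)], sign=+1
I_A²/I_B² = (1/35)/(1/105) = 3/1

3/1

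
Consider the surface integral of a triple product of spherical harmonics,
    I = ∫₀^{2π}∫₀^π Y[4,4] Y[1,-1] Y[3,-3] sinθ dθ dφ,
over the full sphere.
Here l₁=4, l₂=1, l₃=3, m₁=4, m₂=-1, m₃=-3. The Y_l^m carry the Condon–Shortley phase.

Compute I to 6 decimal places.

Rules hold: Σm=0, L=8 even, 3≤3≤5.
N = 9·3·7 = 189
Δ = 2!·6!·0!/9! = 1/252
Racah Σ t=1..1: t=1:−1/36 = -1/36
⇒ 3j(4 1 3; 0 0 0)² = 4/63, sgn +1
Racah Σ t=0..0: t=0:+1/1440 = 1/1440
⇒ 3j(4 1 3; 4 -1 -3)² = 1/9, sgn +1
4πI² = N·(3j₀)²·(3jₘ)² = 4/3
I = +1·√(1.33333/4π) = 0.32573501

0.325735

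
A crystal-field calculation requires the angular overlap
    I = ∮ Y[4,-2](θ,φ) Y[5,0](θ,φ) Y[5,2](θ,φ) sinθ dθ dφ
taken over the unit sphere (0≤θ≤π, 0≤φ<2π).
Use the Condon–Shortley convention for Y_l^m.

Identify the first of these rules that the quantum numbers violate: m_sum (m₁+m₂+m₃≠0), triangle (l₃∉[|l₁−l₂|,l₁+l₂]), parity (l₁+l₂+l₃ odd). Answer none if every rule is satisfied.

none

m₁+m₂+m₃ = -2 + 0 + 2 = 0  ✓
triangle: |4−5|=1 ≤ l₃=5 ≤ 4+5=9  ✓
parity: l₁+l₂+l₃ = 14 is even  ✓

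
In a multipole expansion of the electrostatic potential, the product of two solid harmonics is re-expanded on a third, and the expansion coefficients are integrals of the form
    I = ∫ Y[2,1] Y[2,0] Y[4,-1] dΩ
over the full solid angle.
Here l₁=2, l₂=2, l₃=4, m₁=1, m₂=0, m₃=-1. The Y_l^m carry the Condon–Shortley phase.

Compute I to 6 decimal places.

-0.220728

m-sum 0 ✓  L=8 even ✓  0≤4≤4 ✓
Π(2lᵢ+1) = 5×5×9 = 225
triangle coeff Δ(2,2,4) = 1/630
Σ_t [0,0]: t=0:+1/16 = 1/16
(3j)²=2/35 [(2 2 4; 0 0 0)], sign=+1
Σ_t [0,0]: t=0:+1/24 = 1/24
(3j)²=1/21 [(2 2 4; 1 0 -1)], sign=-1
⇒ 4πI² = 30/49
I = (-1)√(30/49/(4π)) = -0.22072812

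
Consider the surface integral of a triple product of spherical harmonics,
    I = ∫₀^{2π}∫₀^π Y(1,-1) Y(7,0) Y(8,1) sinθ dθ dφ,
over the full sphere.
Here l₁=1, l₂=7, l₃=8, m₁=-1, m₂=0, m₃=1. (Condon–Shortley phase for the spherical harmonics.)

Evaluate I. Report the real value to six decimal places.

Checks pass: Σm=0; 16 even; l₃=8∈[6,8].
(2·1+1)(2·7+1)(2·8+1) = 765
Δ: 0! 2! 14! / 17! → 1/2040
sum: t=0:+1/25401600 = 1/25401600
3j²(1 7 8; 0 0 0) = Δ·Π!·Σ² = 8/255  (sign +1)
sum: t=0:+1/50803200 = 1/50803200
3j²(1 7 8; -1 0 1) = Δ·Π!·Σ² = 3/170  (sign -1)
combine: 4πI² = 765·8/255·3/170 = 36/85
take √, sign -1: I = -0.18358486

-0.183585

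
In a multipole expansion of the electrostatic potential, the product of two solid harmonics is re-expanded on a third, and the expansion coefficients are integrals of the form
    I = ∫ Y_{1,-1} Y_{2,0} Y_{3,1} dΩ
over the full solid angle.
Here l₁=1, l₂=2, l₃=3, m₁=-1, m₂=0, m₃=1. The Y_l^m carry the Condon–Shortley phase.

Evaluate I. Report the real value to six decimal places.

Rules hold: Σm=0, L=6 even, 1≤3≤3.
N = 3·5·7 = 105
Δ = 0!·2!·4!/7! = 1/105
Racah Σ t=0..0: t=0:+1/4 = 1/4
⇒ 3j(1 2 3; 0 0 0)² = 3/35, sgn -1
Racah Σ t=0..0: t=0:+1/8 = 1/8
⇒ 3j(1 2 3; -1 0 1)² = 2/35, sgn +1
4πI² = N·(3j₀)²·(3jₘ)² = 18/35
I = -1·√(0.514286/4π) = -0.20230066

-0.202301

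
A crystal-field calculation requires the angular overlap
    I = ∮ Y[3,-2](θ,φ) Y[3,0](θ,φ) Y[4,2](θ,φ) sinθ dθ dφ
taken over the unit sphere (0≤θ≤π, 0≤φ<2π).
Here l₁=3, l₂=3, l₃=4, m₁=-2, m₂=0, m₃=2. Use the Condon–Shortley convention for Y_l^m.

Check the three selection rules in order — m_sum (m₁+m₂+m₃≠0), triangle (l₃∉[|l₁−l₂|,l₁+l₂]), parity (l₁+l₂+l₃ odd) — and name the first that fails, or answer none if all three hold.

none

Σmᵢ = 0  ✓
l₃∈[|l₁−l₂|,l₁+l₂]=[0,6], have l₃=4  ✓
Σlᵢ = 10 ⇒ even  ✓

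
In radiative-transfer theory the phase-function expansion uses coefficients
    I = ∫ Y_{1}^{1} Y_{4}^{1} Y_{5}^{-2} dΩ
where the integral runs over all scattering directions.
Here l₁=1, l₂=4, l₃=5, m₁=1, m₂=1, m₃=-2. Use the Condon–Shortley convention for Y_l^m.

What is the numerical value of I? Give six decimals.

0.225034

m-sum 0 ✓  L=10 even ✓  3≤5≤5 ✓
Π(2lᵢ+1) = 3×9×11 = 297
triangle coeff Δ(1,4,5) = 1/495
Σ_t [0,0]: t=0:+1/576 = 1/576
(3j)²=5/99 [(1 4 5; 0 0 0)], sign=-1
Σ_t [0,0]: t=0:+1/1440 = 1/1440
(3j)²=7/165 [(1 4 5; 1 1 -2)], sign=-1
⇒ 4πI² = 7/11
I = (+1)√(7/11/(4π)) = 0.22503380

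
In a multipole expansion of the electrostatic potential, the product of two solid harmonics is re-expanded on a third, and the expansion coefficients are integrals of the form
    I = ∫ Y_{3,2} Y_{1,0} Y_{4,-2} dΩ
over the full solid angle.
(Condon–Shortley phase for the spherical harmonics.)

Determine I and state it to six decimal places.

0.213244

m-sum 0 ✓  L=8 even ✓  2≤4≤4 ✓
Π(2lᵢ+1) = 7×3×9 = 189
triangle coeff Δ(3,1,4) = 1/252
Σ_t [0,0]: t=0:+1/36 = 1/36
(3j)²=4/63 [(3 1 4; 0 0 0)], sign=+1
Σ_t [0,0]: t=0:+1/120 = 1/120
(3j)²=1/21 [(3 1 4; 2 0 -2)], sign=+1
⇒ 4πI² = 4/7
I = (+1)√(4/7/(4π)) = 0.21324362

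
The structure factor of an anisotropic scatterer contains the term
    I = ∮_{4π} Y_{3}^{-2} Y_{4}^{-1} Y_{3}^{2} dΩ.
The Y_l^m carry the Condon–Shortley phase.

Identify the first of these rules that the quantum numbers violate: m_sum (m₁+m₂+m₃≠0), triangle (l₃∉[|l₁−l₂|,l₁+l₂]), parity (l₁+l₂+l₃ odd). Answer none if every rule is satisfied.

m_sum

m₁+m₂+m₃ = -2 − 1 + 2 = -1  ✗
triangle: |3−4|=1 ≤ l₃=3 ≤ 3+4=7
parity: l₁+l₂+l₃ = 10 is even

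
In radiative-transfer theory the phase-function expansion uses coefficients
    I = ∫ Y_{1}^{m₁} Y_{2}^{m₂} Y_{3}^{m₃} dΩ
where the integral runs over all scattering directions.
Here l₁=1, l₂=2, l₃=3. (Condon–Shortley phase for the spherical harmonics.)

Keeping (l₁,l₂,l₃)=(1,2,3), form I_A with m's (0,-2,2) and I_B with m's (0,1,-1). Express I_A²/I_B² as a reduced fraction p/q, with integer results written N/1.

Same 1,2,3: normalisation and zero-m 3j drop out of the ratio.
A: Δ: 0! 2! 4! / 7! → 1/105; sum: t=0:+1/24 = 1/24; 3j²(1 2 3; 0 -2 2) = Δ·Π!·Σ² = 1/21  (sign -1)
B: Δ: 0! 2! 4! / 7! → 1/105; sum: t=0:+1/6 = 1/6; 3j²(1 2 3; 0 1 -1) = Δ·Π!·Σ² = 8/105  (sign +1)
I_A²/I_B² = (1/21)/(8/105) = 5/8

5/8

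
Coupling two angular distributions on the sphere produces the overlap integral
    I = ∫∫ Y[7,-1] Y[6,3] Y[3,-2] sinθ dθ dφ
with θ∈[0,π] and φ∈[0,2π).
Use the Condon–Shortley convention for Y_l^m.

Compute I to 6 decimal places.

Checks pass: Σm=0; 16 even; l₃=3∈[1,13].
(2·7+1)(2·6+1)(2·3+1) = 1365
Δ: 10! 4! 2! / 17! → 1/2042040
sum: t=4:+1/207360 t=5:−1/57600 t=6:+1/207360 = -1/129600
3j²(7 6 3; 0 0 0) = Δ·Π!·Σ² = 168/12155  (sign +1)
sum: t=7:−1/362880 t=8:+1/1935360 = -13/5806080
3j²(7 6 3; -1 3 -2) = Δ·Π!·Σ² = 195/10472  (sign +1)
combine: 4πI² = 1365·168/12155·195/10472 = 12285/34969
take √, sign +1: I = 0.16720184

0.167202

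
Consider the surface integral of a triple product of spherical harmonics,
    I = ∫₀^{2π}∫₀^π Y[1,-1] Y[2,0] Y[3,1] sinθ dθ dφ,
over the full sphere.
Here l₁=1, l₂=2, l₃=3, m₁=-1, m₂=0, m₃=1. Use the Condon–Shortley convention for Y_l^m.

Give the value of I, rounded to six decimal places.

-0.202301

Rules hold: Σm=0, L=6 even, 1≤3≤3.
N = 3·5·7 = 105
Δ = 0!·2!·4!/7! = 1/105
Racah Σ t=0..0: t=0:+1/4 = 1/4
⇒ 3j(1 2 3; 0 0 0)² = 3/35, sgn -1
Racah Σ t=0..0: t=0:+1/8 = 1/8
⇒ 3j(1 2 3; -1 0 1)² = 2/35, sgn +1
4πI² = N·(3j₀)²·(3jₘ)² = 18/35
I = -1·√(0.514286/4π) = -0.20230066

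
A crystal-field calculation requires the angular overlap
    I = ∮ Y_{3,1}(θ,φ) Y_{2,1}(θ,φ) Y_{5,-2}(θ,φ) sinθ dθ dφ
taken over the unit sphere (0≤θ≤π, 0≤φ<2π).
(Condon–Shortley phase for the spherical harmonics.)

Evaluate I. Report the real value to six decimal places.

Rules hold: Σm=0, L=10 even, 1≤5≤5.
N = 7·5·11 = 385
Δ = 0!·6!·4!/11! = 1/2310
Racah Σ t=0..0: t=0:+1/144 = 1/144
⇒ 3j(3 2 5; 0 0 0)² = 10/231, sgn -1
Racah Σ t=0..0: t=0:+1/288 = 1/288
⇒ 3j(3 2 5; 1 1 -2)² = 1/22, sgn -1
4πI² = N·(3j₀)²·(3jₘ)² = 25/33
I = +1·√(0.757576/4π) = 0.24553200

0.245532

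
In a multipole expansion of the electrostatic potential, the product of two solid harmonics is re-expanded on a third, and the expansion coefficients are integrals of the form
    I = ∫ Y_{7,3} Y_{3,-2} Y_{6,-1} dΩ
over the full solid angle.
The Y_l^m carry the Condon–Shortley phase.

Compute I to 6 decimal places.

Rules hold: Σm=0, L=16 even, 4≤6≤10.
N = 15·7·13 = 1365
Δ = 4!·10!·2!/17! = 1/2042040
Racah Σ t=1..3: t=1:−1/207360 t=2:+1/57600 t=3:−1/207360 = 1/129600
⇒ 3j(7 3 6; 0 0 0)² = 168/12155, sgn +1
Racah Σ t=0..1: t=0:+1/414720 t=1:−1/362880 = -1/2903040
⇒ 3j(7 3 6; 3 -2 -1)² = 25/68068, sgn +1
4πI² = N·(3j₀)²·(3jₘ)² = 3150/454597
I = +1·√(0.00692921/4π) = 0.02348211

0.023482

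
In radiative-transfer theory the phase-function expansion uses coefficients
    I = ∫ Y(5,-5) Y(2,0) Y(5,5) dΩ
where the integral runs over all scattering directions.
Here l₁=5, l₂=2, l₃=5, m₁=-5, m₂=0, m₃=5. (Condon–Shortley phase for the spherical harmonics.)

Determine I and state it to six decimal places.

0.242609

Rules hold: Σm=0, L=12 even, 3≤5≤7.
N = 11·5·11 = 605
Δ = 2!·8!·2!/13! = 1/38610
Racah Σ t=0..2: t=0:+1/2880 t=1:−1/576 t=2:+1/2880 = -1/960
⇒ 3j(5 2 5; 0 0 0)² = 10/429, sgn +1
Racah Σ t=2..2: t=2:+1/161280 = 1/161280
⇒ 3j(5 2 5; -5 0 5)² = 15/286, sgn +1
4πI² = N·(3j₀)²·(3jₘ)² = 125/169
I = +1·√(0.739645/4π) = 0.24260890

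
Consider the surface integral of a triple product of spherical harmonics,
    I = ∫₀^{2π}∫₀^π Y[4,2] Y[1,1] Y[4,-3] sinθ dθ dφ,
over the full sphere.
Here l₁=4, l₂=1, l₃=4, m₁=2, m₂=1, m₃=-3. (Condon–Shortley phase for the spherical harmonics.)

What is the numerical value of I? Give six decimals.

L=9 odd ⇒ parity kills the (l;000) factor ⇒ I = 0

0.000000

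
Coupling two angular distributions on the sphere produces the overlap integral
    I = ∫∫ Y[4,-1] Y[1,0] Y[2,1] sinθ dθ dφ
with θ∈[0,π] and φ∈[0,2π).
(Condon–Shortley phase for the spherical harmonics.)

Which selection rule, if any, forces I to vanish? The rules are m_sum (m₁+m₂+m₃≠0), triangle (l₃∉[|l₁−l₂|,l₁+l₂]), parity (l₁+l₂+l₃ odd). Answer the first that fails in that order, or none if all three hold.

m₁+m₂+m₃ = -1 + 0 + 1 = 0  ✓
triangle: |4−1|=3 ≤ l₃=2 ≤ 4+1=5  ✗
parity: l₁+l₂+l₃ = 7 is odd

triangle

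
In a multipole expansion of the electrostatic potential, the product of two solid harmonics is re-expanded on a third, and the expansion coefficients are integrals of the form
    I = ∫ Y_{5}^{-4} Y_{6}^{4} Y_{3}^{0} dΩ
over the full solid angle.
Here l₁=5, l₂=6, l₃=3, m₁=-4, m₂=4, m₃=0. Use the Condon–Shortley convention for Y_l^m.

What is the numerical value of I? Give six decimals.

Rules hold: Σm=0, L=14 even, 1≤3≤11.
N = 11·13·7 = 1001
Δ = 8!·2!·4!/15! = 1/675675
Racah Σ t=3..5: t=3:−1/8640 t=4:+1/2304 t=5:−1/8640 = 7/34560
⇒ 3j(5 6 3; 0 0 0)² = 7/429, sgn -1
Racah Σ t=7..8: t=7:−1/60480 t=8:+1/161280 = -1/96768
⇒ 3j(5 6 3; -4 4 0)² = 15/1001, sgn +1
4πI² = N·(3j₀)²·(3jₘ)² = 35/143
I = -1·√(0.244755/4π) = -0.13956004

-0.139560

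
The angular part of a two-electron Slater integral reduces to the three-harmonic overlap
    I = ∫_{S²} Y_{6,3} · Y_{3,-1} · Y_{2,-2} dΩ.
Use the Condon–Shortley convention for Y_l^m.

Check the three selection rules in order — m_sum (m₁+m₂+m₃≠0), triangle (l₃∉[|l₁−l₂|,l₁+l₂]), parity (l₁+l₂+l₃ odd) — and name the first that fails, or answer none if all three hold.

m₁+m₂+m₃ = 3 − 1 − 2 = 0  ✓
triangle: |6−3|=3 ≤ l₃=2 ≤ 6+3=9  ✗
parity: l₁+l₂+l₃ = 11 is odd

triangle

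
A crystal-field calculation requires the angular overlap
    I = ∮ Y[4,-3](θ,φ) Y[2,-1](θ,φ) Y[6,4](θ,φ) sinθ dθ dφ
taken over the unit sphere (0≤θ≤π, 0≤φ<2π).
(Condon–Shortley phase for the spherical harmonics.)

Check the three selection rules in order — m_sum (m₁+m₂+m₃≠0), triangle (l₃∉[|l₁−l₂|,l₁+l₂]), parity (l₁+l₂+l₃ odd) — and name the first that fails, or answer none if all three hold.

m₁+m₂+m₃ = -3 − 1 + 4 = 0  ✓
triangle: |4−2|=2 ≤ l₃=6 ≤ 4+2=6  ✓
parity: l₁+l₂+l₃ = 12 is even  ✓

none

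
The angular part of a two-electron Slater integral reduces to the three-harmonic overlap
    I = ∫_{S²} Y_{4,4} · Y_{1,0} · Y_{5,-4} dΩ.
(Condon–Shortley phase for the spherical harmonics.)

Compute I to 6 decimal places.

Checks pass: Σm=0; 10 even; l₃=5∈[3,5].
(2·4+1)(2·1+1)(2·5+1) = 297
Δ: 0! 8! 2! / 11! → 1/495
sum: t=0:+1/576 = 1/576
3j²(4 1 5; 0 0 0) = Δ·Π!·Σ² = 5/99  (sign -1)
sum: t=0:+1/40320 = 1/40320
3j²(4 1 5; 4 0 -4) = Δ·Π!·Σ² = 1/55  (sign -1)
combine: 4πI² = 297·5/99·1/55 = 3/11
take √, sign +1: I = 0.14731920

0.147319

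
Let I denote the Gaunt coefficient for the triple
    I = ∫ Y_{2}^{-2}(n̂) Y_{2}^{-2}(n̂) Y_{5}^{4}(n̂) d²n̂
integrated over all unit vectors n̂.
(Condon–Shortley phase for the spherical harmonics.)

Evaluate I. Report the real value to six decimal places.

0.000000

|2−2|≤5≤2+2 violated ⇒ I = 0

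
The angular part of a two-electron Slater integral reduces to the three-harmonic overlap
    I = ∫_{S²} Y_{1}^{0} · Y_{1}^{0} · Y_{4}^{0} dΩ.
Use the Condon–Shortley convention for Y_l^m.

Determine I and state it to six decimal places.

triangle: need 0≤l₃≤2, have 4; I=0

0.000000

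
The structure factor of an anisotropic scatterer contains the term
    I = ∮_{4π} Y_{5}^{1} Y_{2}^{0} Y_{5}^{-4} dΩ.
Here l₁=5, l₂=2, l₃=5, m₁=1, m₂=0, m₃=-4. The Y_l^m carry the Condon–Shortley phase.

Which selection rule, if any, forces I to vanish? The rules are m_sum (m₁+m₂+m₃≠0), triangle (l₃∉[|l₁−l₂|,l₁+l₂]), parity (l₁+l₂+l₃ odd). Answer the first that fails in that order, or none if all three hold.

azimuthal sum: 1 + 0 − 4 = -3  ✗
3 ≤ 5 ≤ 7 (triangle on l)
L = 5 + 2 + 5 = 12 (even)

m_sum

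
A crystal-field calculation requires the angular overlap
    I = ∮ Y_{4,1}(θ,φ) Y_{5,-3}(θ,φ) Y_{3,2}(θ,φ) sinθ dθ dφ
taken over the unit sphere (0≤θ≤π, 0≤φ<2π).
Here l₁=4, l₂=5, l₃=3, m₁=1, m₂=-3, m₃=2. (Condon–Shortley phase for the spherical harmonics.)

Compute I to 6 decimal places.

m-sum 0 ✓  L=12 even ✓  1≤3≤9 ✓
Π(2lᵢ+1) = 9×11×7 = 693
triangle coeff Δ(4,5,3) = 1/180180
Σ_t [2,4]: t=2:+1/576 t=3:−1/144 t=4:+1/576 = -1/288
(3j)²=20/1001 [(4 5 3; 0 0 0)], sign=+1
Σ_t [1,2]: t=1:−1/1440 t=2:+1/1152 = 1/5760
(3j)²=1/858 [(4 5 3; 1 -3 2)], sign=-1
⇒ 4πI² = 30/1859
I = (-1)√(30/1859/(4π)) = -0.03583571

-0.035836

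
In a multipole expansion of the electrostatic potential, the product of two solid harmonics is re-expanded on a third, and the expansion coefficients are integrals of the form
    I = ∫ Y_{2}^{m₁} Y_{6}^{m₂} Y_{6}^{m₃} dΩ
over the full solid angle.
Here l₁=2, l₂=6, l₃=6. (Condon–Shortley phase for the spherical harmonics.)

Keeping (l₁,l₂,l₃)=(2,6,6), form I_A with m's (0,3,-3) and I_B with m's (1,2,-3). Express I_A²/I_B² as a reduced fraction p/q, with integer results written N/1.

l's match ⇒ only the (l;m) 3-j factors differ between A and B.
A: triangle coeff Δ(2,6,6) = 1/90090; Σ_t [0,2]: t=0:+1/1451520 t=1:−1/80640 t=2:+1/120960 = -1/290304; (3j)²=5/2002 [(2 6 6; 0 3 -3)], sign=+1
B: triangle coeff Δ(2,6,6) = 1/90090; Σ_t [0,1]: t=0:+1/161280 t=1:−1/60480 = -1/96768; (3j)²=15/1001 [(2 6 6; 1 2 -3)], sign=+1
I_A²/I_B² = (5/2002)/(15/1001) = 1/6

1/6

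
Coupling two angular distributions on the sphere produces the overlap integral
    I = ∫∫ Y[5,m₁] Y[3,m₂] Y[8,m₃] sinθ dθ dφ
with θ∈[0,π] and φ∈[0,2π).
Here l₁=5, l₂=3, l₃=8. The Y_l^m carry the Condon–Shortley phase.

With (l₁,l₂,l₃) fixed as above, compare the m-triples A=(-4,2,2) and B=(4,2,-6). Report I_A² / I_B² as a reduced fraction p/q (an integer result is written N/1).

15/1001

l's match ⇒ only the (l;m) 3-j factors differ between A and B.
A: triangle coeff Δ(5,3,8) = 1/136136; Σ_t [0,0]: t=0:+1/43545600 = 1/43545600; (3j)²=15/34034 [(5 3 8; -4 2 2)], sign=+1
B: triangle coeff Δ(5,3,8) = 1/136136; Σ_t [0,0]: t=0:+1/43545600 = 1/43545600; (3j)²=1/34 [(5 3 8; 4 2 -6)], sign=+1
I_A²/I_B² = (15/34034)/(1/34) = 15/1001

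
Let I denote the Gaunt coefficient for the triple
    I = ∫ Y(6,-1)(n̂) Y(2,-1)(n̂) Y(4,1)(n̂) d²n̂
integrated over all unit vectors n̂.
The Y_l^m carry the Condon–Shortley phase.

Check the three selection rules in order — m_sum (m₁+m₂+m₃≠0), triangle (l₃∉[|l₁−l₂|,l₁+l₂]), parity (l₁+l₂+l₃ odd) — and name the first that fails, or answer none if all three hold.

m_sum

azimuthal sum: -1 − 1 + 1 = -1  ✗
4 ≤ 4 ≤ 8 (triangle on l)
L = 6 + 2 + 4 = 12 (even)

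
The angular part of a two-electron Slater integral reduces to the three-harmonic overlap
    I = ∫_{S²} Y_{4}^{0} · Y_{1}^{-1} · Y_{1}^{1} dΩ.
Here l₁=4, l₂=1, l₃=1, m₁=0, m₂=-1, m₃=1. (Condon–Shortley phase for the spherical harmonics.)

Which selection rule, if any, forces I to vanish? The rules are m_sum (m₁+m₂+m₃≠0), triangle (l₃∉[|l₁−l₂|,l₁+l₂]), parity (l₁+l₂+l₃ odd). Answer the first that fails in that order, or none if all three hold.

triangle

azimuthal sum: 0 − 1 + 1 = 0  ✓
3 ≤ 1 ≤ 5 (triangle on l)  ✗
L = 4 + 1 + 1 = 6 (even)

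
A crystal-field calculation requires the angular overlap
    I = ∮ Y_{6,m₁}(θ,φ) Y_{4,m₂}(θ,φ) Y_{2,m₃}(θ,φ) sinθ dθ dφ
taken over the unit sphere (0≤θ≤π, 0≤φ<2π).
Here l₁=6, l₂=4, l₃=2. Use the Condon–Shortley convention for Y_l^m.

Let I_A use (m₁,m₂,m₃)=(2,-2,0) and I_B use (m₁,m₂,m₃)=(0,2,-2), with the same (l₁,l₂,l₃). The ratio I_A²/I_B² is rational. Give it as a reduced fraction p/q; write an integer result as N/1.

56/5

Shared (l₁,l₂,l₃)=(6,4,2): N and (l;000)² cancel in I_A²/I_B².
A: Δ = 8!·4!·0!/13! = 1/6435; Racah Σ t=2..2: t=2:+1/5760 = 1/5760; ⇒ 3j(6 4 2; 2 -2 0)² = 56/2145, sgn +1
B: Δ = 8!·4!·0!/13! = 1/6435; Racah Σ t=6..6: t=6:+1/34560 = 1/34560; ⇒ 3j(6 4 2; 0 2 -2)² = 1/429, sgn +1
I_A²/I_B² = (56/2145)/(1/429) = 56/5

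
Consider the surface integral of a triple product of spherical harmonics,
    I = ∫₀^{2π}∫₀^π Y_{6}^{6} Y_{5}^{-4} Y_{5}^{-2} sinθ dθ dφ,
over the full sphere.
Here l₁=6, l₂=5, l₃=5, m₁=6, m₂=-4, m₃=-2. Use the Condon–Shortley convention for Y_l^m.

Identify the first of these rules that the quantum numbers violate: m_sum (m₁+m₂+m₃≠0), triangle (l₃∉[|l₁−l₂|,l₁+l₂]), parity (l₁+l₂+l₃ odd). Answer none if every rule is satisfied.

azimuthal sum: 6 − 4 − 2 = 0  ✓
1 ≤ 5 ≤ 11 (triangle on l)  ✓
L = 6 + 5 + 5 = 16 (even)  ✓

none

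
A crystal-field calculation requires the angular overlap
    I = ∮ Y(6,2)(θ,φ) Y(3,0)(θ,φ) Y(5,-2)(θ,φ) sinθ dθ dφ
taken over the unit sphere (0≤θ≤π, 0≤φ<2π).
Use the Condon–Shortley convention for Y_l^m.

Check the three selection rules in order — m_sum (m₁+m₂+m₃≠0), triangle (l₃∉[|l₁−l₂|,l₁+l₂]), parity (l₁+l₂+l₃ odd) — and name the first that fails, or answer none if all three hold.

none

m₁+m₂+m₃ = 2 + 0 − 2 = 0  ✓
triangle: |6−3|=3 ≤ l₃=5 ≤ 6+3=9  ✓
parity: l₁+l₂+l₃ = 14 is even  ✓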